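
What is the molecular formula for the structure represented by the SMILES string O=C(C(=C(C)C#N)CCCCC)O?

C10H15NO2

Heavy atoms from the SMILES: 10 C, 1 N, 2 O.
Implicit hydrogens by atom environment:
  4 × C: 2 H each → 8
  4 × C: no H
  2 × C: 3 H each → 6
  1 × N: no H
  1 × O: 1 H
  1 × O: no H
  Total hydrogens = 15.
Molecular formula: C10H15NO2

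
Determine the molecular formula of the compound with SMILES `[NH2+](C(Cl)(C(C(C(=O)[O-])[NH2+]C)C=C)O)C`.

Heavy atoms from the SMILES: 8 C, 1 Cl, 2 N, 3 O.
Implicit hydrogens by atom environment:
  3 × C: 1 H each → 3
  2 × C: 3 H each → 6
  2 × C: no H
  2 × N (charge +1): 2 H each → 4
  1 × C: 2 H
  1 × Cl: no H
  1 × O: 1 H
  1 × O: no H
  1 × O (charge -1): no H
  Total hydrogens = 16.
Net charge +1.
Molecular formula: C8H16ClN2O3+

C8H16ClN2O3+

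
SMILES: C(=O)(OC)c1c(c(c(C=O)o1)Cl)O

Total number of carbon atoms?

The symbol for carbon appears 7 times in the SMILES. Lowercase c denotes aromatic carbon and counts toward C.

7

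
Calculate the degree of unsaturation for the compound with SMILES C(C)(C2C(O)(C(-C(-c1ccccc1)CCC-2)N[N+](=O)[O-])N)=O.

7

Molecular formula from the SMILES: C15H21N3O4.
DoU = (2C + 2 + N − H − X)/2 = (2·15 + 2 + 3 − 21 − 0)/2 = 14/2 = 7.
(Structurally: 2 ring(s) + 5 π bond(s) = 7.)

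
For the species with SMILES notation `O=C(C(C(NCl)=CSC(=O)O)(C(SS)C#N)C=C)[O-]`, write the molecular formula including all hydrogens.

Heavy atoms from the SMILES: 9 C, 1 Cl, 2 N, 4 O, 3 S.
Implicit hydrogens by atom environment:
  5 × C: no H
  3 × C: 1 H each → 3
  2 × O: no H
  2 × S: no H
  1 × C: 2 H
  1 × Cl: no H
  1 × N: 1 H
  1 × N: no H
  1 × O: 1 H
  1 × O (charge -1): no H
  1 × S: 1 H
  Total hydrogens = 8.
Net charge -1.
Molecular formula: C9H8ClN2O4S3-

C9H8ClN2O4S3-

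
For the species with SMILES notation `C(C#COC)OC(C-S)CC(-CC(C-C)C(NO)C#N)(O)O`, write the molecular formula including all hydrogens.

C14H24N2O5S

Heavy atoms from the SMILES: 14 C, 2 N, 5 O, 1 S.
Implicit hydrogens by atom environment:
  5 × C: 2 H each → 10
  4 × C: no H
  3 × C: 1 H each → 3
  3 × O: 1 H each → 3
  2 × C: 3 H each → 6
  2 × O: no H
  1 × N: 1 H
  1 × N: no H
  1 × S: 1 H
  Total hydrogens = 24.
Molecular formula: C14H24N2O5S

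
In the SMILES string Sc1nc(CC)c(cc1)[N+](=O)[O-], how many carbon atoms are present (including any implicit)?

The symbol for carbon appears 7 times in the SMILES. Lowercase c denotes aromatic carbon and counts toward C.

7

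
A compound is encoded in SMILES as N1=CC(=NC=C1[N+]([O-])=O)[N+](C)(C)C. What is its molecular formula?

Heavy atoms from the SMILES: 7 C, 4 N, 2 O.
Implicit hydrogens by atom environment:
  3 × C: 3 H each → 9
  2 × C (aromatic): 1 H each → 2
  2 × C (aromatic): no H
  2 × N (aromatic): no H
  2 × N (charge +1): no H
  1 × O: no H
  1 × O (charge -1): no H
  Total hydrogens = 11.
Net charge +1.
Molecular formula: C7H11N4O2+

C7H11N4O2+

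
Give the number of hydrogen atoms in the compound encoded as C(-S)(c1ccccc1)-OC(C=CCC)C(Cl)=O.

Hydrogens are implicit in SMILES; fill each atom to its normal valence:
  5 × C (aromatic): 1 H each → 5
  4 × C: 1 H each → 4
  2 × O: no H
  1 × C: 3 H
  1 × C: 2 H
  1 × C: no H
  1 × C (aromatic): no H
  1 × Cl: no H
  1 × S: 1 H
  Total hydrogens = 15.

15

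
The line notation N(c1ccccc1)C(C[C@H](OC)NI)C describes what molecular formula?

C11H17IN2O

Heavy atoms from the SMILES: 11 C, 1 I, 2 N, 1 O.
Implicit hydrogens by atom environment:
  5 × C (aromatic): 1 H each → 5
  2 × C: 3 H each → 6
  2 × C: 1 H each → 2
  2 × N: 1 H each → 2
  1 × C: 2 H
  1 × C (aromatic): no H
  1 × I: no H
  1 × O: no H
  Total hydrogens = 17.
Molecular formula: C11H17IN2O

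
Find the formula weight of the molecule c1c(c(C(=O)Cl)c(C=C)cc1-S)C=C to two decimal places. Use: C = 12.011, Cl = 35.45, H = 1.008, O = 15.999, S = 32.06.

224.70

Molecular formula: C11H9ClOS.
M = 11×12.011 + 1×35.45 + 9×1.008 + 1×15.999 + 1×32.06 = 224.70 g/mol.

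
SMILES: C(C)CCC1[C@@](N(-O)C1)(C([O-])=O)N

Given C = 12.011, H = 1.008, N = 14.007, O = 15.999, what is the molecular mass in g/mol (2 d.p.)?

187.22

Molecular formula: C8H15N2O3-.
M = 8×12.011 + 15×1.008 + 2×14.007 + 3×15.999 = 187.22 g/mol.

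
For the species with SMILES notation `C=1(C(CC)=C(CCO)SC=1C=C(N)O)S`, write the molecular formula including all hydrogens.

C10H15NO2S2

Heavy atoms from the SMILES: 10 C, 1 N, 2 O, 2 S.
Implicit hydrogens by atom environment:
  4 × C (aromatic): no H
  3 × C: 2 H each → 6
  2 × O: 1 H each → 2
  1 × C: 3 H
  1 × C: 1 H
  1 × C: no H
  1 × N: 2 H
  1 × S: 1 H
  1 × S (aromatic): no H
  Total hydrogens = 15.
Molecular formula: C10H15NO2S2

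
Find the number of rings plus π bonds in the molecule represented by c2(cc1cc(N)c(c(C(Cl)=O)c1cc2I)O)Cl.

Molecular formula from the SMILES: C11H6Cl2INO2.
DoU = (2C + 2 + N − H − X)/2 = (2·11 + 2 + 1 − 6 − 3)/2 = 16/2 = 8.
(Structurally: 2 ring(s) + 6 π bond(s) = 8.)

8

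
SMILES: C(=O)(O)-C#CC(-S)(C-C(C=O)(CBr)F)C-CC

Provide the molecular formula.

Heavy atoms from the SMILES: 1 Br, 11 C, 1 F, 3 O, 1 S.
Implicit hydrogens by atom environment:
  5 × C: no H
  4 × C: 2 H each → 8
  2 × O: no H
  1 × Br: no H
  1 × C: 3 H
  1 × C: 1 H
  1 × F: no H
  1 × O: 1 H
  1 × S: 1 H
  Total hydrogens = 14.
Molecular formula: C11H14BrFO3S

C11H14BrFO3S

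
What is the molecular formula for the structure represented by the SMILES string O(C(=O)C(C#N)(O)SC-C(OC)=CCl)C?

Heavy atoms from the SMILES: 8 C, 1 Cl, 1 N, 4 O, 1 S.
Implicit hydrogens by atom environment:
  4 × C: no H
  3 × O: no H
  2 × C: 3 H each → 6
  1 × C: 2 H
  1 × C: 1 H
  1 × Cl: no H
  1 × N: no H
  1 × O: 1 H
  1 × S: no H
  Total hydrogens = 10.
Molecular formula: C8H10ClNO4S

C8H10ClNO4S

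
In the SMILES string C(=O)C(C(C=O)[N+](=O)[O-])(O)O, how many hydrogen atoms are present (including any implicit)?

Hydrogens are implicit in SMILES; fill each atom to its normal valence:
  3 × C: 1 H each → 3
  3 × O: no H
  2 × O: 1 H each → 2
  1 × C: no H
  1 × N (charge +1): no H
  1 × O (charge -1): no H
  Total hydrogens = 5.

5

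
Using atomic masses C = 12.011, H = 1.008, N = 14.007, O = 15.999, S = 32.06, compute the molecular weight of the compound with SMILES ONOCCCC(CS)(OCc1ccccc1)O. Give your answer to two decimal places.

Molecular formula: C12H19NO4S.
M = 12×12.011 + 19×1.008 + 1×14.007 + 4×15.999 + 1×32.06 = 273.35 g/mol.

273.35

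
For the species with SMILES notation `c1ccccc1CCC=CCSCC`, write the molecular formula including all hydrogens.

Heavy atoms from the SMILES: 13 C, 1 S.
Implicit hydrogens by atom environment:
  5 × C (aromatic): 1 H each → 5
  4 × C: 2 H each → 8
  2 × C: 1 H each → 2
  1 × C: 3 H
  1 × C (aromatic): no H
  1 × S: no H
  Total hydrogens = 18.
Molecular formula: C13H18S

C13H18S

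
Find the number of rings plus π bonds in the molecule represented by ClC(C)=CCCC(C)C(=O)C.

2

Molecular formula from the SMILES: C9H15ClO.
DoU = (2C + 2 + N − H − X)/2 = (2·9 + 2 + 0 − 15 − 1)/2 = 4/2 = 2.
(Structurally: 0 ring(s) + 2 π bond(s) = 2.)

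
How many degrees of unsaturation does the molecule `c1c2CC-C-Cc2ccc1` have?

Molecular formula from the SMILES: C10H12.
DoU = (2C + 2 + N − H − X)/2 = (2·10 + 2 + 0 − 12 − 0)/2 = 10/2 = 5.
(Structurally: 2 ring(s) + 3 π bond(s) = 5.)

5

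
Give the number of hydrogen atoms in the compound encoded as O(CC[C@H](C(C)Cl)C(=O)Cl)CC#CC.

14

Hydrogens are implicit in SMILES; fill each atom to its normal valence:
  3 × C: 2 H each → 6
  3 × C: no H
  2 × C: 3 H each → 6
  2 × C: 1 H each → 2
  2 × Cl: no H
  2 × O: no H
  Total hydrogens = 14.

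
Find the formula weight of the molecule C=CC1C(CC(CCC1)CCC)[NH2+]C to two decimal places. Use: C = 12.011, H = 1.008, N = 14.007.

Molecular formula: C13H26N+.
M = 13×12.011 + 26×1.008 + 1×14.007 = 196.36 g/mol.

196.36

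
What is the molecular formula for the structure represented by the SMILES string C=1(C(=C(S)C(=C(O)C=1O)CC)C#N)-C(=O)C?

C11H11NO3S

Heavy atoms from the SMILES: 11 C, 1 N, 3 O, 1 S.
Implicit hydrogens by atom environment:
  6 × C (aromatic): no H
  2 × C: 3 H each → 6
  2 × C: no H
  2 × O: 1 H each → 2
  1 × C: 2 H
  1 × N: no H
  1 × O: no H
  1 × S: 1 H
  Total hydrogens = 11.
Molecular formula: C11H11NO3S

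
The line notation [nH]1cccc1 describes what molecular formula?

C4H5N

Heavy atoms from the SMILES: 4 C, 1 N.
Implicit hydrogens by atom environment:
  4 × C (aromatic): 1 H each → 4
  1 × N (aromatic): 1 H
  Total hydrogens = 5.
Molecular formula: C4H5N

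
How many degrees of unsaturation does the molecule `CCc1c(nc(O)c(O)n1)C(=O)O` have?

5

Molecular formula from the SMILES: C7H8N2O4.
DoU = (2C + 2 + N − H − X)/2 = (2·7 + 2 + 2 − 8 − 0)/2 = 10/2 = 5.
(Structurally: 1 ring(s) + 4 π bond(s) = 5.)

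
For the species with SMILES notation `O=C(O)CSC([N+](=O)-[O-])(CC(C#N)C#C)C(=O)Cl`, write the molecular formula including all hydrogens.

C9H7ClN2O5S

Heavy atoms from the SMILES: 9 C, 1 Cl, 2 N, 5 O, 1 S.
Implicit hydrogens by atom environment:
  5 × C: no H
  3 × O: no H
  2 × C: 2 H each → 4
  2 × C: 1 H each → 2
  1 × Cl: no H
  1 × N (charge +1): no H
  1 × N: no H
  1 × O: 1 H
  1 × O (charge -1): no H
  1 × S: no H
  Total hydrogens = 7.
Molecular formula: C9H7ClN2O5S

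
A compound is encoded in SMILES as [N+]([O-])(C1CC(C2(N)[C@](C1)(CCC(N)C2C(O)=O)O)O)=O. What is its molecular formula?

C11H19N3O6

Heavy atoms from the SMILES: 11 C, 3 N, 6 O.
Implicit hydrogens by atom environment:
  4 × C: 2 H each → 8
  4 × C: 1 H each → 4
  3 × C: no H
  3 × O: 1 H each → 3
  2 × N: 2 H each → 4
  2 × O: no H
  1 × N (charge +1): no H
  1 × O (charge -1): no H
  Total hydrogens = 19.
Molecular formula: C11H19N3O6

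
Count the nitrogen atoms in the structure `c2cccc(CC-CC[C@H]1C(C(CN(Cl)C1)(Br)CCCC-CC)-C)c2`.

The symbol for nitrogen appears 1 time in the SMILES.

1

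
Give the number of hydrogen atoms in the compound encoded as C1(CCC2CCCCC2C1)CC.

22

Hydrogens are implicit in SMILES; fill each atom to its normal valence:
  8 × C: 2 H each → 16
  3 × C: 1 H each → 3
  1 × C: 3 H
  Total hydrogens = 22.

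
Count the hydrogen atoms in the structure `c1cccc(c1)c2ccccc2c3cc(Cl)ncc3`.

Hydrogens are implicit in SMILES; fill each atom to its normal valence:
  12 × C (aromatic): 1 H each → 12
  5 × C (aromatic): no H
  1 × Cl: no H
  1 × N (aromatic): no H
  Total hydrogens = 12.

12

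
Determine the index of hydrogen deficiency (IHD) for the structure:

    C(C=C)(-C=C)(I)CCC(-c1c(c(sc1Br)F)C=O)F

Molecular formula from the SMILES: C13H12BrF2IOS.
DoU = (2C + 2 + N − H − X)/2 = (2·13 + 2 + 0 − 12 − 4)/2 = 12/2 = 6.
(Structurally: 1 ring(s) + 5 π bond(s) = 6.)

6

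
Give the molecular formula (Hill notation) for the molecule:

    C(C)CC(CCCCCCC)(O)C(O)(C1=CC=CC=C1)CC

Heavy atoms from the SMILES: 20 C, 2 O.
Implicit hydrogens by atom environment:
  9 × C: 2 H each → 18
  5 × C (aromatic): 1 H each → 5
  3 × C: 3 H each → 9
  2 × C: no H
  2 × O: 1 H each → 2
  1 × C (aromatic): no H
  Total hydrogens = 34.
Molecular formula: C20H34O2

C20H34O2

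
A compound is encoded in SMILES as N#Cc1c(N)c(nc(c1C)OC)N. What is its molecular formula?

C8H10N4O

Heavy atoms from the SMILES: 8 C, 4 N, 1 O.
Implicit hydrogens by atom environment:
  5 × C (aromatic): no H
  2 × C: 3 H each → 6
  2 × N: 2 H each → 4
  1 × C: no H
  1 × N (aromatic): no H
  1 × N: no H
  1 × O: no H
  Total hydrogens = 10.
Molecular formula: C8H10N4O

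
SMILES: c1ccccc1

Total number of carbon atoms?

6

The symbol for carbon appears 6 times in the SMILES. Lowercase c denotes aromatic carbon and counts toward C.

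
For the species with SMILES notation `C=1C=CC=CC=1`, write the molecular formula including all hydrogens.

Heavy atoms from the SMILES: 6 C.
Implicit hydrogens by atom environment:
  6 × C (aromatic): 1 H each → 6
  Total hydrogens = 6.
Molecular formula: C6H6

C6H6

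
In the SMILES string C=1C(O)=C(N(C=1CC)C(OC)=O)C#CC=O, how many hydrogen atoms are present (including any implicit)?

Hydrogens are implicit in SMILES; fill each atom to its normal valence:
  3 × C (aromatic): no H
  3 × C: no H
  3 × O: no H
  2 × C: 3 H each → 6
  1 × C: 2 H
  1 × C (aromatic): 1 H
  1 × C: 1 H
  1 × N (aromatic): no H
  1 × O: 1 H
  Total hydrogens = 11.

11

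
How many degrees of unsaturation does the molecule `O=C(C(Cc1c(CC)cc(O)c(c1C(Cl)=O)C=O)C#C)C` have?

Molecular formula from the SMILES: C16H15ClO4.
DoU = (2C + 2 + N − H − X)/2 = (2·16 + 2 + 0 − 15 − 1)/2 = 18/2 = 9.
(Structurally: 1 ring(s) + 8 π bond(s) = 9.)

9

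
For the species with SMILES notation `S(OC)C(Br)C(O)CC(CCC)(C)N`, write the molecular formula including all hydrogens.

Heavy atoms from the SMILES: 1 Br, 9 C, 1 N, 2 O, 1 S.
Implicit hydrogens by atom environment:
  3 × C: 3 H each → 9
  3 × C: 2 H each → 6
  2 × C: 1 H each → 2
  1 × Br: no H
  1 × C: no H
  1 × N: 2 H
  1 × O: 1 H
  1 × O: no H
  1 × S: no H
  Total hydrogens = 20.
Molecular formula: C9H20BrNO2S

C9H20BrNO2S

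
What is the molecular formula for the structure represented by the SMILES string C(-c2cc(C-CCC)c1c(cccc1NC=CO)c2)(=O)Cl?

Heavy atoms from the SMILES: 17 C, 1 Cl, 1 N, 2 O.
Implicit hydrogens by atom environment:
  5 × C (aromatic): 1 H each → 5
  5 × C (aromatic): no H
  3 × C: 2 H each → 6
  2 × C: 1 H each → 2
  1 × C: 3 H
  1 × C: no H
  1 × Cl: no H
  1 × N: 1 H
  1 × O: 1 H
  1 × O: no H
  Total hydrogens = 18.
Molecular formula: C17H18ClNO2

C17H18ClNO2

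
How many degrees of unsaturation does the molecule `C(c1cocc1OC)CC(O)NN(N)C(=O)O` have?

4

Molecular formula from the SMILES: C9H15N3O5.
DoU = (2C + 2 + N − H − X)/2 = (2·9 + 2 + 3 − 15 − 0)/2 = 8/2 = 4.
(Structurally: 1 ring(s) + 3 π bond(s) = 4.)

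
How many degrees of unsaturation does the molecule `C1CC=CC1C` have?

Molecular formula from the SMILES: C6H10.
DoU = (2C + 2 + N − H − X)/2 = (2·6 + 2 + 0 − 10 − 0)/2 = 4/2 = 2.
(Structurally: 1 ring(s) + 1 π bond(s) = 2.)

2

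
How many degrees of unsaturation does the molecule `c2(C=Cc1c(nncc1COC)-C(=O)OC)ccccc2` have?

10

Molecular formula from the SMILES: C16H16N2O3.
DoU = (2C + 2 + N − H − X)/2 = (2·16 + 2 + 2 − 16 − 0)/2 = 20/2 = 10.
(Structurally: 2 ring(s) + 8 π bond(s) = 10.)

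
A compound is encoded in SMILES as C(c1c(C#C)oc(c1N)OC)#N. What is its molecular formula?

C8H6N2O2

Heavy atoms from the SMILES: 8 C, 2 N, 2 O.
Implicit hydrogens by atom environment:
  4 × C (aromatic): no H
  2 × C: no H
  1 × C: 3 H
  1 × C: 1 H
  1 × N: 2 H
  1 × N: no H
  1 × O (aromatic): no H
  1 × O: no H
  Total hydrogens = 6.
Molecular formula: C8H6N2O2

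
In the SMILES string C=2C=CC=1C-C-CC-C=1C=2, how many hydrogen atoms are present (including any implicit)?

Hydrogens are implicit in SMILES; fill each atom to its normal valence:
  4 × C: 2 H each → 8
  4 × C (aromatic): 1 H each → 4
  2 × C (aromatic): no H
  Total hydrogens = 12.

12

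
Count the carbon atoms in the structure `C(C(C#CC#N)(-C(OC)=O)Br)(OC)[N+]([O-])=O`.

The symbol for carbon appears 8 times in the SMILES.

8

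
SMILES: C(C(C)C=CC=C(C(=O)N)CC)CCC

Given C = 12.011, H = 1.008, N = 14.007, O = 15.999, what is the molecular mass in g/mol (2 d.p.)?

209.33

Molecular formula: C13H23NO.
M = 13×12.011 + 23×1.008 + 1×14.007 + 1×15.999 = 209.33 g/mol.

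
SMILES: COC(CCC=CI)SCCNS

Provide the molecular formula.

C8H16INOS2

Heavy atoms from the SMILES: 8 C, 1 I, 1 N, 1 O, 2 S.
Implicit hydrogens by atom environment:
  4 × C: 2 H each → 8
  3 × C: 1 H each → 3
  1 × C: 3 H
  1 × I: no H
  1 × N: 1 H
  1 × O: no H
  1 × S: 1 H
  1 × S: no H
  Total hydrogens = 16.
Molecular formula: C8H16INOS2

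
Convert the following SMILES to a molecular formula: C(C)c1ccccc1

Heavy atoms from the SMILES: 8 C.
Implicit hydrogens by atom environment:
  5 × C (aromatic): 1 H each → 5
  1 × C: 3 H
  1 × C: 2 H
  1 × C (aromatic): no H
  Total hydrogens = 10.
Molecular formula: C8H10

C8H10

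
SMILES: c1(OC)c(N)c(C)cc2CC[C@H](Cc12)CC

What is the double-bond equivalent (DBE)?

Molecular formula from the SMILES: C14H21NO.
DoU = (2C + 2 + N − H − X)/2 = (2·14 + 2 + 1 − 21 − 0)/2 = 10/2 = 5.
(Structurally: 2 ring(s) + 3 π bond(s) = 5.)

5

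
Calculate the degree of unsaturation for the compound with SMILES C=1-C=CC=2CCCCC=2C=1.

5

Molecular formula from the SMILES: C10H12.
DoU = (2C + 2 + N − H − X)/2 = (2·10 + 2 + 0 − 12 − 0)/2 = 10/2 = 5.
(Structurally: 2 ring(s) + 3 π bond(s) = 5.)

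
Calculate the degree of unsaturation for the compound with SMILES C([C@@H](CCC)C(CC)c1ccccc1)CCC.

Molecular formula from the SMILES: C17H28.
DoU = (2C + 2 + N − H − X)/2 = (2·17 + 2 + 0 − 28 − 0)/2 = 8/2 = 4.
(Structurally: 1 ring(s) + 3 π bond(s) = 4.)

4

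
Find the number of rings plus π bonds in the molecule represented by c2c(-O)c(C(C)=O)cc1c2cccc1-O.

Molecular formula from the SMILES: C12H10O3.
DoU = (2C + 2 + N − H − X)/2 = (2·12 + 2 + 0 − 10 − 0)/2 = 16/2 = 8.
(Structurally: 2 ring(s) + 6 π bond(s) = 8.)

8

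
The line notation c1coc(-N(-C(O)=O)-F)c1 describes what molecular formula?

Heavy atoms from the SMILES: 5 C, 1 F, 1 N, 3 O.
Implicit hydrogens by atom environment:
  3 × C (aromatic): 1 H each → 3
  1 × C (aromatic): no H
  1 × C: no H
  1 × F: no H
  1 × N: no H
  1 × O: 1 H
  1 × O (aromatic): no H
  1 × O: no H
  Total hydrogens = 4.
Molecular formula: C5H4FNO3

C5H4FNO3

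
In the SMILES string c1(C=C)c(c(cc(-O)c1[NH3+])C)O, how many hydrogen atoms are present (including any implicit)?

Hydrogens are implicit in SMILES; fill each atom to its normal valence:
  5 × C (aromatic): no H
  2 × O: 1 H each → 2
  1 × C: 3 H
  1 × C: 2 H
  1 × C (aromatic): 1 H
  1 × C: 1 H
  1 × N (charge +1): 3 H
  Total hydrogens = 12.

12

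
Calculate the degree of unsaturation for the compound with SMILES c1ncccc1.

Molecular formula from the SMILES: C5H5N.
DoU = (2C + 2 + N − H − X)/2 = (2·5 + 2 + 1 − 5 − 0)/2 = 8/2 = 4.
(Structurally: 1 ring(s) + 3 π bond(s) = 4.)

4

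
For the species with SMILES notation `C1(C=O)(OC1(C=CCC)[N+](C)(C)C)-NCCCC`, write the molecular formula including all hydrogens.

Heavy atoms from the SMILES: 14 C, 2 N, 2 O.
Implicit hydrogens by atom environment:
  5 × C: 3 H each → 15
  4 × C: 2 H each → 8
  3 × C: 1 H each → 3
  2 × C: no H
  2 × O: no H
  1 × N: 1 H
  1 × N (charge +1): no H
  Total hydrogens = 27.
Net charge +1.
Molecular formula: C14H27N2O2+

C14H27N2O2+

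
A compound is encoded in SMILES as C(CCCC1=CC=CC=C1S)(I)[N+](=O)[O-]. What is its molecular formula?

C10H12INO2S

Heavy atoms from the SMILES: 10 C, 1 I, 1 N, 2 O, 1 S.
Implicit hydrogens by atom environment:
  4 × C (aromatic): 1 H each → 4
  3 × C: 2 H each → 6
  2 × C (aromatic): no H
  1 × C: 1 H
  1 × I: no H
  1 × N (charge +1): no H
  1 × O: no H
  1 × O (charge -1): no H
  1 × S: 1 H
  Total hydrogens = 12.
Molecular formula: C10H12INO2S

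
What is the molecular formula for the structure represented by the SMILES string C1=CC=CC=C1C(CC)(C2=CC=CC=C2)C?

Heavy atoms from the SMILES: 16 C.
Implicit hydrogens by atom environment:
  10 × C (aromatic): 1 H each → 10
  2 × C: 3 H each → 6
  2 × C (aromatic): no H
  1 × C: 2 H
  1 × C: no H
  Total hydrogens = 18.
Molecular formula: C16H18

C16H18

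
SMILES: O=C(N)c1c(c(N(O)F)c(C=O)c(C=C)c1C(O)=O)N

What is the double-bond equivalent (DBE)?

Molecular formula from the SMILES: C11H10FN3O5.
DoU = (2C + 2 + N − H − X)/2 = (2·11 + 2 + 3 − 10 − 1)/2 = 16/2 = 8.
(Structurally: 1 ring(s) + 7 π bond(s) = 8.)

8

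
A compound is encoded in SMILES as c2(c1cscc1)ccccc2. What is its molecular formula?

Heavy atoms from the SMILES: 10 C, 1 S.
Implicit hydrogens by atom environment:
  8 × C (aromatic): 1 H each → 8
  2 × C (aromatic): no H
  1 × S (aromatic): no H
  Total hydrogens = 8.
Molecular formula: C10H8S

C10H8S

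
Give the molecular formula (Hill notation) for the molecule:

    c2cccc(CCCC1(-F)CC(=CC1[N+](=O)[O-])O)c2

Heavy atoms from the SMILES: 14 C, 1 F, 1 N, 3 O.
Implicit hydrogens by atom environment:
  5 × C (aromatic): 1 H each → 5
  4 × C: 2 H each → 8
  2 × C: 1 H each → 2
  2 × C: no H
  1 × C (aromatic): no H
  1 × F: no H
  1 × N (charge +1): no H
  1 × O: 1 H
  1 × O: no H
  1 × O (charge -1): no H
  Total hydrogens = 16.
Molecular formula: C14H16FNO3

C14H16FNO3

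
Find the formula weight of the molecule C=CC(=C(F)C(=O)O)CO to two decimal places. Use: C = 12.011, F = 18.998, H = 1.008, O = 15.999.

146.12

Molecular formula: C6H7FO3.
M = 6×12.011 + 1×18.998 + 7×1.008 + 3×15.999 = 146.12 g/mol.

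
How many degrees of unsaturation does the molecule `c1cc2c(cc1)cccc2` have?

Molecular formula from the SMILES: C10H8.
DoU = (2C + 2 + N − H − X)/2 = (2·10 + 2 + 0 − 8 − 0)/2 = 14/2 = 7.
(Structurally: 2 ring(s) + 5 π bond(s) = 7.)

7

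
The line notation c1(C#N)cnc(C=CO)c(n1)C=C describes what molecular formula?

Heavy atoms from the SMILES: 9 C, 3 N, 1 O.
Implicit hydrogens by atom environment:
  3 × C: 1 H each → 3
  3 × C (aromatic): no H
  2 × N (aromatic): no H
  1 × C: 2 H
  1 × C (aromatic): 1 H
  1 × C: no H
  1 × N: no H
  1 × O: 1 H
  Total hydrogens = 7.
Molecular formula: C9H7N3O

C9H7N3O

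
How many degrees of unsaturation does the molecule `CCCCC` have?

0

Molecular formula from the SMILES: C5H12.
DoU = (2C + 2 + N − H − X)/2 = (2·5 + 2 + 0 − 12 − 0)/2 = 0/2 = 0.
(Structurally: 0 ring(s) + 0 π bond(s) = 0.)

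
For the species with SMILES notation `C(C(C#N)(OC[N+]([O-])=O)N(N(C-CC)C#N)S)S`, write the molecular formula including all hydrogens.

Heavy atoms from the SMILES: 8 C, 5 N, 3 O, 2 S.
Implicit hydrogens by atom environment:
  4 × C: 2 H each → 8
  4 × N: no H
  3 × C: no H
  2 × O: no H
  2 × S: 1 H each → 2
  1 × C: 3 H
  1 × N (charge +1): no H
  1 × O (charge -1): no H
  Total hydrogens = 13.
Molecular formula: C8H13N5O3S2

C8H13N5O3S2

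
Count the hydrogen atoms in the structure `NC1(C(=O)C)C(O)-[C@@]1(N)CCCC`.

18

Hydrogens are implicit in SMILES; fill each atom to its normal valence:
  3 × C: 2 H each → 6
  3 × C: no H
  2 × C: 3 H each → 6
  2 × N: 2 H each → 4
  1 × C: 1 H
  1 × O: 1 H
  1 × O: no H
  Total hydrogens = 18.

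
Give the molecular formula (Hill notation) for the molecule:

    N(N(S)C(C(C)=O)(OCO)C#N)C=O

C6H9N3O4S

Heavy atoms from the SMILES: 6 C, 3 N, 4 O, 1 S.
Implicit hydrogens by atom environment:
  3 × C: no H
  3 × O: no H
  2 × N: no H
  1 × C: 3 H
  1 × C: 2 H
  1 × C: 1 H
  1 × N: 1 H
  1 × O: 1 H
  1 × S: 1 H
  Total hydrogens = 9.
Molecular formula: C6H9N3O4S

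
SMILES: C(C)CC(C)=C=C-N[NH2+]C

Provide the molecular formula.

C8H17N2+

Heavy atoms from the SMILES: 8 C, 2 N.
Implicit hydrogens by atom environment:
  3 × C: 3 H each → 9
  2 × C: 2 H each → 4
  2 × C: no H
  1 × C: 1 H
  1 × N (charge +1): 2 H
  1 × N: 1 H
  Total hydrogens = 17.
Net charge +1.
Molecular formula: C8H17N2+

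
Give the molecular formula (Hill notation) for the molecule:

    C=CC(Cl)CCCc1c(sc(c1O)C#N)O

Heavy atoms from the SMILES: 11 C, 1 Cl, 1 N, 2 O, 1 S.
Implicit hydrogens by atom environment:
  4 × C: 2 H each → 8
  4 × C (aromatic): no H
  2 × C: 1 H each → 2
  2 × O: 1 H each → 2
  1 × C: no H
  1 × Cl: no H
  1 × N: no H
  1 × S (aromatic): no H
  Total hydrogens = 12.
Molecular formula: C11H12ClNO2S

C11H12ClNO2S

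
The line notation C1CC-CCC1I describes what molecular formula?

C6H11I

Heavy atoms from the SMILES: 6 C, 1 I.
Implicit hydrogens by atom environment:
  5 × C: 2 H each → 10
  1 × C: 1 H
  1 × I: no H
  Total hydrogens = 11.
Molecular formula: C6H11I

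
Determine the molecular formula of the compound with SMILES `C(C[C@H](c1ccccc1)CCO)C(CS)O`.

C13H20O2S

Heavy atoms from the SMILES: 13 C, 2 O, 1 S.
Implicit hydrogens by atom environment:
  5 × C: 2 H each → 10
  5 × C (aromatic): 1 H each → 5
  2 × C: 1 H each → 2
  2 × O: 1 H each → 2
  1 × C (aromatic): no H
  1 × S: 1 H
  Total hydrogens = 20.
Molecular formula: C13H20O2S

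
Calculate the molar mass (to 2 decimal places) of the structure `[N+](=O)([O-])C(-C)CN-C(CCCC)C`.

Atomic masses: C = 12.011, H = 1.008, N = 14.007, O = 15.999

188.27

Molecular formula: C9H20N2O2.
M = 9×12.011 + 20×1.008 + 2×14.007 + 2×15.999 = 188.27 g/mol.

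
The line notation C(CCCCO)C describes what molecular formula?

Heavy atoms from the SMILES: 6 C, 1 O.
Implicit hydrogens by atom environment:
  5 × C: 2 H each → 10
  1 × C: 3 H
  1 × O: 1 H
  Total hydrogens = 14.
Molecular formula: C6H14O

C6H14O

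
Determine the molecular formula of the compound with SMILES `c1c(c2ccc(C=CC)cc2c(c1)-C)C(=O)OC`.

Heavy atoms from the SMILES: 16 C, 2 O.
Implicit hydrogens by atom environment:
  5 × C (aromatic): 1 H each → 5
  5 × C (aromatic): no H
  3 × C: 3 H each → 9
  2 × C: 1 H each → 2
  2 × O: no H
  1 × C: no H
  Total hydrogens = 16.
Molecular formula: C16H16O2

C16H16O2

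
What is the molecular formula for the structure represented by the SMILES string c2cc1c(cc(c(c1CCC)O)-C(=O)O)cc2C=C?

Heavy atoms from the SMILES: 16 C, 3 O.
Implicit hydrogens by atom environment:
  6 × C (aromatic): no H
  4 × C (aromatic): 1 H each → 4
  3 × C: 2 H each → 6
  2 × O: 1 H each → 2
  1 × C: 3 H
  1 × C: 1 H
  1 × C: no H
  1 × O: no H
  Total hydrogens = 16.
Molecular formula: C16H16O3

C16H16O3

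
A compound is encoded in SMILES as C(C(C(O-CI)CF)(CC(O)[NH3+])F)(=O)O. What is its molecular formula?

Heavy atoms from the SMILES: 7 C, 2 F, 1 I, 1 N, 4 O.
Implicit hydrogens by atom environment:
  3 × C: 2 H each → 6
  2 × C: 1 H each → 2
  2 × C: no H
  2 × F: no H
  2 × O: 1 H each → 2
  2 × O: no H
  1 × I: no H
  1 × N (charge +1): 3 H
  Total hydrogens = 13.
Net charge +1.
Molecular formula: C7H13F2INO4+

C7H13F2INO4+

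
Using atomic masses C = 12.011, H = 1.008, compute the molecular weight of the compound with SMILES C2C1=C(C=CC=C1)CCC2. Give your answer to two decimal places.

132.21

Molecular formula: C10H12.
M = 10×12.011 + 12×1.008 = 132.21 g/mol.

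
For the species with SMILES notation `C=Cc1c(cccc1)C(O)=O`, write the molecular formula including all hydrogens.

C9H8O2

Heavy atoms from the SMILES: 9 C, 2 O.
Implicit hydrogens by atom environment:
  4 × C (aromatic): 1 H each → 4
  2 × C (aromatic): no H
  1 × C: 2 H
  1 × C: 1 H
  1 × C: no H
  1 × O: 1 H
  1 × O: no H
  Total hydrogens = 8.
Molecular formula: C9H8O2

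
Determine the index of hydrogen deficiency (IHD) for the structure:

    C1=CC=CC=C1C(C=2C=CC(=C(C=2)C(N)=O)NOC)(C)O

Molecular formula from the SMILES: C16H18N2O3.
DoU = (2C + 2 + N − H − X)/2 = (2·16 + 2 + 2 − 18 − 0)/2 = 18/2 = 9.
(Structurally: 2 ring(s) + 7 π bond(s) = 9.)

9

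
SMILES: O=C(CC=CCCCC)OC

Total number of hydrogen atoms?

Hydrogens are implicit in SMILES; fill each atom to its normal valence:
  4 × C: 2 H each → 8
  2 × C: 3 H each → 6
  2 × C: 1 H each → 2
  2 × O: no H
  1 × C: no H
  Total hydrogens = 16.

16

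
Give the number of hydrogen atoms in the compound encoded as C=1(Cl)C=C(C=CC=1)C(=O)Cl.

4

Hydrogens are implicit in SMILES; fill each atom to its normal valence:
  4 × C (aromatic): 1 H each → 4
  2 × C (aromatic): no H
  2 × Cl: no H
  1 × C: no H
  1 × O: no H
  Total hydrogens = 4.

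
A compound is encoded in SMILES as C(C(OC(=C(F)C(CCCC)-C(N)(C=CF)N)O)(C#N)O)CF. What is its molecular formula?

Heavy atoms from the SMILES: 14 C, 3 F, 3 N, 3 O.
Implicit hydrogens by atom environment:
  5 × C: 2 H each → 10
  5 × C: no H
  3 × C: 1 H each → 3
  3 × F: no H
  2 × N: 2 H each → 4
  2 × O: 1 H each → 2
  1 × C: 3 H
  1 × N: no H
  1 × O: no H
  Total hydrogens = 22.
Molecular formula: C14H22F3N3O3

C14H22F3N3O3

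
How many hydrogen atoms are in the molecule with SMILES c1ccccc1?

Hydrogens are implicit in SMILES; fill each atom to its normal valence:
  6 × C (aromatic): 1 H each → 6
  Total hydrogens = 6.

6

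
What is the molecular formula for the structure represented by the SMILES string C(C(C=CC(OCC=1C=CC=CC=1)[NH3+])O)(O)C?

Heavy atoms from the SMILES: 13 C, 1 N, 3 O.
Implicit hydrogens by atom environment:
  5 × C: 1 H each → 5
  5 × C (aromatic): 1 H each → 5
  2 × O: 1 H each → 2
  1 × C: 3 H
  1 × C: 2 H
  1 × C (aromatic): no H
  1 × N (charge +1): 3 H
  1 × O: no H
  Total hydrogens = 20.
Net charge +1.
Molecular formula: C13H20NO3+

C13H20NO3+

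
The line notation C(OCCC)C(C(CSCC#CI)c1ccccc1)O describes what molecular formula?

Heavy atoms from the SMILES: 16 C, 1 I, 2 O, 1 S.
Implicit hydrogens by atom environment:
  5 × C: 2 H each → 10
  5 × C (aromatic): 1 H each → 5
  2 × C: 1 H each → 2
  2 × C: no H
  1 × C: 3 H
  1 × C (aromatic): no H
  1 × I: no H
  1 × O: 1 H
  1 × O: no H
  1 × S: no H
  Total hydrogens = 21.
Molecular formula: C16H21IO2S

C16H21IO2S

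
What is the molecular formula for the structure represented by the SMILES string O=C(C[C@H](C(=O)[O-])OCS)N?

Heavy atoms from the SMILES: 5 C, 1 N, 4 O, 1 S.
Implicit hydrogens by atom environment:
  3 × O: no H
  2 × C: 2 H each → 4
  2 × C: no H
  1 × C: 1 H
  1 × N: 2 H
  1 × O (charge -1): no H
  1 × S: 1 H
  Total hydrogens = 8.
Net charge -1.
Molecular formula: C5H8NO4S-

C5H8NO4S-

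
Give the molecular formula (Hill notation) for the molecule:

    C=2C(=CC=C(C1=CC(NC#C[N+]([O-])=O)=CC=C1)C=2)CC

C16H14N2O2

Heavy atoms from the SMILES: 16 C, 2 N, 2 O.
Implicit hydrogens by atom environment:
  8 × C (aromatic): 1 H each → 8
  4 × C (aromatic): no H
  2 × C: no H
  1 × C: 3 H
  1 × C: 2 H
  1 × N: 1 H
  1 × N (charge +1): no H
  1 × O: no H
  1 × O (charge -1): no H
  Total hydrogens = 14.
Molecular formula: C16H14N2O2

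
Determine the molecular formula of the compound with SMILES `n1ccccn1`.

C4H4N2

Heavy atoms from the SMILES: 4 C, 2 N.
Implicit hydrogens by atom environment:
  4 × C (aromatic): 1 H each → 4
  2 × N (aromatic): no H
  Total hydrogens = 4.
Molecular formula: C4H4N2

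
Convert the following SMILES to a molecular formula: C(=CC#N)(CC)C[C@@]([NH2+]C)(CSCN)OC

C11H22N3OS+

Heavy atoms from the SMILES: 11 C, 3 N, 1 O, 1 S.
Implicit hydrogens by atom environment:
  4 × C: 2 H each → 8
  3 × C: 3 H each → 9
  3 × C: no H
  1 × C: 1 H
  1 × N: 2 H
  1 × N (charge +1): 2 H
  1 × N: no H
  1 × O: no H
  1 × S: no H
  Total hydrogens = 22.
Net charge +1.
Molecular formula: C11H22N3OS+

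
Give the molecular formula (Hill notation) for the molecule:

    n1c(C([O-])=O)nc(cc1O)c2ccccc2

C11H7N2O3-

Heavy atoms from the SMILES: 11 C, 2 N, 3 O.
Implicit hydrogens by atom environment:
  6 × C (aromatic): 1 H each → 6
  4 × C (aromatic): no H
  2 × N (aromatic): no H
  1 × C: no H
  1 × O: 1 H
  1 × O: no H
  1 × O (charge -1): no H
  Total hydrogens = 7.
Net charge -1.
Molecular formula: C11H7N2O3-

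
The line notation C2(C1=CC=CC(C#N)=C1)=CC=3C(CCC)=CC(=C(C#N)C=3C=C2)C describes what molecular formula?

C22H18N2

Heavy atoms from the SMILES: 22 C, 2 N.
Implicit hydrogens by atom environment:
  8 × C (aromatic): 1 H each → 8
  8 × C (aromatic): no H
  2 × C: 3 H each → 6
  2 × C: 2 H each → 4
  2 × C: no H
  2 × N: no H
  Total hydrogens = 18.
Molecular formula: C22H18N2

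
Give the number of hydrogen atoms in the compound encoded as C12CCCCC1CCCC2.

Hydrogens are implicit in SMILES; fill each atom to its normal valence:
  8 × C: 2 H each → 16
  2 × C: 1 H each → 2
  Total hydrogens = 18.

18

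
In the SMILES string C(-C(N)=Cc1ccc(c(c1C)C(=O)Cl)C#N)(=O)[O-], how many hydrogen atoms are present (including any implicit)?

8

Hydrogens are implicit in SMILES; fill each atom to its normal valence:
  4 × C (aromatic): no H
  4 × C: no H
  2 × C (aromatic): 1 H each → 2
  2 × O: no H
  1 × C: 3 H
  1 × C: 1 H
  1 × Cl: no H
  1 × N: 2 H
  1 × N: no H
  1 × O (charge -1): no H
  Total hydrogens = 8.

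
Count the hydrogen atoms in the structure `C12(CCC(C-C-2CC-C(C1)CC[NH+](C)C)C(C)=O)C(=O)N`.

Hydrogens are implicit in SMILES; fill each atom to its normal valence:
  8 × C: 2 H each → 16
  3 × C: 3 H each → 9
  3 × C: 1 H each → 3
  3 × C: no H
  2 × O: no H
  1 × N: 2 H
  1 × N (charge +1): 1 H
  Total hydrogens = 31.

31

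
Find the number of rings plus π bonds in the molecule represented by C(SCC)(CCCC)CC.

Molecular formula from the SMILES: C9H20S.
DoU = (2C + 2 + N − H − X)/2 = (2·9 + 2 + 0 − 20 − 0)/2 = 0/2 = 0.
(Structurally: 0 ring(s) + 0 π bond(s) = 0.)

0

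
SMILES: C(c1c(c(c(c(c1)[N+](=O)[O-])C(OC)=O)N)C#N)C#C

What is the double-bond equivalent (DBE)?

10

Molecular formula from the SMILES: C12H9N3O4.
DoU = (2C + 2 + N − H − X)/2 = (2·12 + 2 + 3 − 9 − 0)/2 = 20/2 = 10.
(Structurally: 1 ring(s) + 9 π bond(s) = 10.)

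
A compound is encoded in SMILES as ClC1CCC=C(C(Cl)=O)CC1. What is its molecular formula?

C8H10Cl2O

Heavy atoms from the SMILES: 8 C, 2 Cl, 1 O.
Implicit hydrogens by atom environment:
  4 × C: 2 H each → 8
  2 × C: 1 H each → 2
  2 × C: no H
  2 × Cl: no H
  1 × O: no H
  Total hydrogens = 10.
Molecular formula: C8H10Cl2O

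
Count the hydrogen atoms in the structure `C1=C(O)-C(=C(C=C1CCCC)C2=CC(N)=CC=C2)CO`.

Hydrogens are implicit in SMILES; fill each atom to its normal valence:
  6 × C (aromatic): 1 H each → 6
  6 × C (aromatic): no H
  4 × C: 2 H each → 8
  2 × O: 1 H each → 2
  1 × C: 3 H
  1 × N: 2 H
  Total hydrogens = 21.

21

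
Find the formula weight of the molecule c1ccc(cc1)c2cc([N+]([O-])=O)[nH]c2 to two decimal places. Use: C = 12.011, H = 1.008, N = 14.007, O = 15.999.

188.19

Molecular formula: C10H8N2O2.
M = 10×12.011 + 8×1.008 + 2×14.007 + 2×15.999 = 188.19 g/mol.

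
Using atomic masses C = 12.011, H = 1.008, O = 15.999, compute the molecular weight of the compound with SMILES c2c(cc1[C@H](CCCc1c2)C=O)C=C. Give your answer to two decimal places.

186.25

Molecular formula: C13H14O.
M = 13×12.011 + 14×1.008 + 1×15.999 = 186.25 g/mol.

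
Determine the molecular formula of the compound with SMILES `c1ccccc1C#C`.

Heavy atoms from the SMILES: 8 C.
Implicit hydrogens by atom environment:
  5 × C (aromatic): 1 H each → 5
  1 × C: 1 H
  1 × C (aromatic): no H
  1 × C: no H
  Total hydrogens = 6.
Molecular formula: C8H6

C8H6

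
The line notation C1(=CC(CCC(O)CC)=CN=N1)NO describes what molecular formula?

C9H15N3O2

Heavy atoms from the SMILES: 9 C, 3 N, 2 O.
Implicit hydrogens by atom environment:
  3 × C: 2 H each → 6
  2 × C (aromatic): 1 H each → 2
  2 × C (aromatic): no H
  2 × N (aromatic): no H
  2 × O: 1 H each → 2
  1 × C: 3 H
  1 × C: 1 H
  1 × N: 1 H
  Total hydrogens = 15.
Molecular formula: C9H15N3O2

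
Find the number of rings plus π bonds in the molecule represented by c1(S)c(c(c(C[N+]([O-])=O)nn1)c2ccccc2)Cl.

9

Molecular formula from the SMILES: C11H8ClN3O2S.
DoU = (2C + 2 + N − H − X)/2 = (2·11 + 2 + 3 − 8 − 1)/2 = 18/2 = 9.
(Structurally: 2 ring(s) + 7 π bond(s) = 9.)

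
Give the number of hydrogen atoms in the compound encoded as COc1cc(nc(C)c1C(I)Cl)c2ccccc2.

Hydrogens are implicit in SMILES; fill each atom to its normal valence:
  6 × C (aromatic): 1 H each → 6
  5 × C (aromatic): no H
  2 × C: 3 H each → 6
  1 × C: 1 H
  1 × Cl: no H
  1 × I: no H
  1 × N (aromatic): no H
  1 × O: no H
  Total hydrogens = 13.

13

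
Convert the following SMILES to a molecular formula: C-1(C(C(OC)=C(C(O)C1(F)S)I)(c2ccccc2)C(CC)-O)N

Heavy atoms from the SMILES: 16 C, 1 F, 1 I, 1 N, 3 O, 1 S.
Implicit hydrogens by atom environment:
  5 × C (aromatic): 1 H each → 5
  4 × C: no H
  3 × C: 1 H each → 3
  2 × C: 3 H each → 6
  2 × O: 1 H each → 2
  1 × C: 2 H
  1 × C (aromatic): no H
  1 × F: no H
  1 × I: no H
  1 × N: 2 H
  1 × O: no H
  1 × S: 1 H
  Total hydrogens = 21.
Molecular formula: C16H21FINO3S

C16H21FINO3S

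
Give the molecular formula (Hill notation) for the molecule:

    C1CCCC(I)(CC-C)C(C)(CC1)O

Heavy atoms from the SMILES: 12 C, 1 I, 1 O.
Implicit hydrogens by atom environment:
  8 × C: 2 H each → 16
  2 × C: 3 H each → 6
  2 × C: no H
  1 × I: no H
  1 × O: 1 H
  Total hydrogens = 23.
Molecular formula: C12H23IO

C12H23IO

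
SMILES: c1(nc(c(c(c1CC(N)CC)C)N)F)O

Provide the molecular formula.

C10H16FN3O

Heavy atoms from the SMILES: 10 C, 1 F, 3 N, 1 O.
Implicit hydrogens by atom environment:
  5 × C (aromatic): no H
  2 × C: 3 H each → 6
  2 × C: 2 H each → 4
  2 × N: 2 H each → 4
  1 × C: 1 H
  1 × F: no H
  1 × N (aromatic): no H
  1 × O: 1 H
  Total hydrogens = 16.
Molecular formula: C10H16FN3O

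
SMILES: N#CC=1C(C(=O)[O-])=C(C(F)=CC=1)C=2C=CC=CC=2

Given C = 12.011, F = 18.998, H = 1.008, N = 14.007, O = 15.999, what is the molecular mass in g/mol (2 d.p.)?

Molecular formula: C14H7FNO2-.
M = 14×12.011 + 1×18.998 + 7×1.008 + 1×14.007 + 2×15.999 = 240.21 g/mol.

240.21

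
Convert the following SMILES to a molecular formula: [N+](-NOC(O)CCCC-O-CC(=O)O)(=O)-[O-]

Heavy atoms from the SMILES: 7 C, 2 N, 7 O.
Implicit hydrogens by atom environment:
  5 × C: 2 H each → 10
  4 × O: no H
  2 × O: 1 H each → 2
  1 × C: 1 H
  1 × C: no H
  1 × N: 1 H
  1 × N (charge +1): no H
  1 × O (charge -1): no H
  Total hydrogens = 14.
Molecular formula: C7H14N2O7

C7H14N2O7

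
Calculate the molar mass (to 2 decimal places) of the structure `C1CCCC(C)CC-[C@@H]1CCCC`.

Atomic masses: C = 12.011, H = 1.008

182.35

Molecular formula: C13H26.
M = 13×12.011 + 26×1.008 = 182.35 g/mol.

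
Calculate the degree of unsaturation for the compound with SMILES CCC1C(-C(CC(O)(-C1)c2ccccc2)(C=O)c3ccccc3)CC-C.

Molecular formula from the SMILES: C24H30O2.
DoU = (2C + 2 + N − H − X)/2 = (2·24 + 2 + 0 − 30 − 0)/2 = 20/2 = 10.
(Structurally: 3 ring(s) + 7 π bond(s) = 10.)

10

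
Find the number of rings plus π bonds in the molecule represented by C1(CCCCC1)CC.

Molecular formula from the SMILES: C8H16.
DoU = (2C + 2 + N − H − X)/2 = (2·8 + 2 + 0 − 16 − 0)/2 = 2/2 = 1.
(Structurally: 1 ring(s) + 0 π bond(s) = 1.)

1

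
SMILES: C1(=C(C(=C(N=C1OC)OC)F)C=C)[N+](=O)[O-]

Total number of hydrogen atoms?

Hydrogens are implicit in SMILES; fill each atom to its normal valence:
  5 × C (aromatic): no H
  3 × O: no H
  2 × C: 3 H each → 6
  1 × C: 2 H
  1 × C: 1 H
  1 × F: no H
  1 × N (aromatic): no H
  1 × N (charge +1): no H
  1 × O (charge -1): no H
  Total hydrogens = 9.

9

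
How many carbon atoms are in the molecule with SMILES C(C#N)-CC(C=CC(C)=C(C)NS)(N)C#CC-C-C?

15

The symbol for carbon appears 15 times in the SMILES.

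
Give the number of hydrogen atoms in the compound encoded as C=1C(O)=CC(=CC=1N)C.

9

Hydrogens are implicit in SMILES; fill each atom to its normal valence:
  3 × C (aromatic): 1 H each → 3
  3 × C (aromatic): no H
  1 × C: 3 H
  1 × N: 2 H
  1 × O: 1 H
  Total hydrogens = 9.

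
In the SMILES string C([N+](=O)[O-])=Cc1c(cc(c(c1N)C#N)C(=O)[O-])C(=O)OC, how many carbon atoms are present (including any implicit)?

The symbol for carbon appears 12 times in the SMILES. Lowercase c denotes aromatic carbon and counts toward C.

12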